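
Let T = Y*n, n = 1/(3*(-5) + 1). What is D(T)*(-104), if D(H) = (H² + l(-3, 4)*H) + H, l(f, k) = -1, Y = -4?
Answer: -416/49 ≈ -8.4898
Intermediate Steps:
n = -1/14 (n = 1/(-15 + 1) = 1/(-14) = -1/14 ≈ -0.071429)
T = 2/7 (T = -4*(-1/14) = 2/7 ≈ 0.28571)
D(H) = H² (D(H) = (H² - H) + H = H²)
D(T)*(-104) = (2/7)²*(-104) = (4/49)*(-104) = -416/49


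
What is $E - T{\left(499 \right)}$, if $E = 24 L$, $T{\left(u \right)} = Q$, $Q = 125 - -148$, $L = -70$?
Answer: $-1953$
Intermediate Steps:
$Q = 273$ ($Q = 125 + 148 = 273$)
$T{\left(u \right)} = 273$
$E = -1680$ ($E = 24 \left(-70\right) = -1680$)
$E - T{\left(499 \right)} = -1680 - 273 = -1953$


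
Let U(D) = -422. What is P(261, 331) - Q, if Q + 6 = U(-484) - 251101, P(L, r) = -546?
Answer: 250983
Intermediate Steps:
Q = -251529 (Q = -6 + (-422 - 251101) = -6 - 251523 = -251529)
P(261, 331) - Q = -546 - 1*(-251529) = -546 + 251529 = 250983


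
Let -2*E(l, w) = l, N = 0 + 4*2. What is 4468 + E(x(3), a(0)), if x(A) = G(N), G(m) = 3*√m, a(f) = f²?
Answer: 4468 - 3*√2 ≈ 4463.8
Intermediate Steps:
N = 8 (N = 0 + 8 = 8)
x(A) = 6*√2 (x(A) = 3*√8 = 3*(2*√2) = 6*√2)
E(l, w) = -l/2
4468 + E(x(3), a(0)) = 4468 - 3*√2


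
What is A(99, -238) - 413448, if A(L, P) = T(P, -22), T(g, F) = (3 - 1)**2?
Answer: -413444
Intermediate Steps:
T(g, F) = 4 (T(g, F) = 2**2 = 4)
A(L, P) = 4
A(99, -238) - 413448 = 4 - 413448 = -413444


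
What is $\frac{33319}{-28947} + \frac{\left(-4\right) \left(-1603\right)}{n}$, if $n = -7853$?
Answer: $- \frac{447262271}{227320791} \approx -1.9675$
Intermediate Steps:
$\frac{33319}{-28947} + \frac{\left(-4\right) \left(-1603\right)}{n} = \frac{33319}{-28947} + \frac{\left(-4\right) \left(-1603\right)}{-7853} = 33319 \left(- \frac{1}{28947}\right) + 6412 \left(- \frac{1}{7853}\right) = - \frac{33319}{28947} - \frac{6412}{7853} = - \frac{447262271}{227320791}$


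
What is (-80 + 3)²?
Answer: 5929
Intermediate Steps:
(-80 + 3)² = (-77)² = 5929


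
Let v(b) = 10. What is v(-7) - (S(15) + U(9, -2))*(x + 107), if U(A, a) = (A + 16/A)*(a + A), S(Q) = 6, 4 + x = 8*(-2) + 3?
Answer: -7320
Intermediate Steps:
x = -17 (x = -4 + (8*(-2) + 3) = -4 + (-16 + 3) = -4 - 13 = -17)
U(A, a) = (A + a)*(A + 16/A) (U(A, a) = (A + 16/A)*(A + a) = (A + a)*(A + 16/A))
v(-7) - (S(15) + U(9, -2))*(x + 107) = 10 - (6 + (16 + 9² + 9*(-2) + 16*(-2)/9))*(-17 + 107) = 10 - (6 + (16 + 81 - 18 + 16*(-2)*(⅑)))*90 = 10 - (6 + (16 + 81 - 18 - 32/9))*90 = 10 - (6 + 679/9)*90 = 10 - 733*90/9 = 10 - 1*7330 = 10 - 7330 = -7320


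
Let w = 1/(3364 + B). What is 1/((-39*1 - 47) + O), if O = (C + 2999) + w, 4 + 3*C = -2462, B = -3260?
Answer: 104/217465 ≈ 0.00047824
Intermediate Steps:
C = -822 (C = -4/3 + (⅓)*(-2462) = -4/3 - 2462/3 = -822)
w = 1/104 (w = 1/(3364 - 3260) = 1/104 ≈ 0.0096154)
O = 226409/104 (O = (-822 + 2999) + 1/104 = 2177 + 1/104 = 226409/104 ≈ 2177.0)
1/((-39*1 - 47) + O) = 1/((-39*1 - 47) + 226409/104) = 1/((-39 - 47) + 226409/104) = 1/(-86 + 226409/104) = 1/(217465/104) = 104/217465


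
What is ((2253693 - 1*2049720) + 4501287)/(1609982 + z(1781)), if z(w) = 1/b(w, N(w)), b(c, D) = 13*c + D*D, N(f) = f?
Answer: 15033842099640/5144076027949 ≈ 2.9226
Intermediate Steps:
b(c, D) = D² + 13*c (b(c, D) = 13*c + D² = D² + 13*c)
z(w) = 1/(w² + 13*w)
((2253693 - 1*2049720) + 4501287)/(1609982 + z(1781)) = ((2253693 - 1*2049720) + 4501287)/(1609982 + 1/(1781*(13 + 1781))) = ((2253693 - 2049720) + 4501287)/(1609982 + (1/1781)/1794) = (203973 + 4501287)/(1609982 + (1/1781)*(1/1794)) = 4705260/(1609982 + 1/3195114) = 4705260/(5144076027949/3195114) = 4705260*(3195114/5144076027949) = 15033842099640/5144076027949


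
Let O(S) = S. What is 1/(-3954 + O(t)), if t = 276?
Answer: -1/3678 ≈ -0.00027189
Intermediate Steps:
1/(-3954 + O(t)) = 1/(-3954 + 276) = 1/(-3678) = -1/3678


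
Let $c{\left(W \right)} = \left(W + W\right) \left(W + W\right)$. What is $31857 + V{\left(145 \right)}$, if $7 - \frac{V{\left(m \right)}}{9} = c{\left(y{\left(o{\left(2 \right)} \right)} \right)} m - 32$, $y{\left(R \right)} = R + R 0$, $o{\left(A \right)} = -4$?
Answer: $-51312$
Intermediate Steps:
$y{\left(R \right)} = R$ ($y{\left(R \right)} = R + 0 = R$)
$c{\left(W \right)} = 4 W^{2}$ ($c{\left(W \right)} = 2 W 2 W = 4 W^{2}$)
$V{\left(m \right)} = 351 - 576 m$ ($V{\left(m \right)} = 63 - 9 \left(4 \left(-4\right)^{2} m - 32\right) = 63 - 9 \left(4 \cdot 16 m - 32\right) = 63 - 9 \left(64 m - 32\right) = 63 - 9 \left(-32 + 64 m\right) = 63 - \left(-288 + 576 m\right) = 351 - 576 m$)
$31857 + V{\left(145 \right)} = 31857 + \left(351 - 83520\right) = 31857 - 83169 = -51312$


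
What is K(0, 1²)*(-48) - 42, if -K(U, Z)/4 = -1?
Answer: -234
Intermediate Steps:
K(U, Z) = 4 (K(U, Z) = -4*(-1) = 4)
K(0, 1²)*(-48) - 42 = 4*(-48) - 42 = -192 - 42 = -234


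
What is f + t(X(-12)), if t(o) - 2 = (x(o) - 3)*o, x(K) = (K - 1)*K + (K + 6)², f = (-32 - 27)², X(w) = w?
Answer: 1215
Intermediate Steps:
f = 3481 (f = (-59)² = 3481)
x(K) = (6 + K)² + K*(-1 + K) (x(K) = (-1 + K)*K + (6 + K)² = K*(-1 + K) + (6 + K)² = (6 + K)² + K*(-1 + K))
t(o) = 2 + o*(-3 + o² + (6 + o)² - o) (t(o) = 2 + ((o² + (6 + o)² - o) - 3)*o = 2 + (-3 + o² + (6 + o)² - o)*o = 2 + o*(-3 + o² + (6 + o)² - o))
f + t(X(-12)) = 3481 + (2 + 2*(-12)³ + 11*(-12)² + 33*(-12)) = 3481 + (2 + 2*(-1728) + 11*144 - 396) = 3481 + (2 - 3456 + 1584 - 396) = 3481 - 2266 = 1215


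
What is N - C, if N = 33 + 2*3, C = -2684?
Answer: 2723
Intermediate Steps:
N = 39 (N = 33 + 6 = 39)
N - C = 39 - 1*(-2684) = 39 + 2684 = 2723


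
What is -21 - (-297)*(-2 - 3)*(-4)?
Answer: 5919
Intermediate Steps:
-21 - (-297)*(-2 - 3)*(-4) = -21 - (-297)*(-5*(-4)) = -21 - (-297)*20 = -21 - 27*(-220) = -21 + 5940 = 5919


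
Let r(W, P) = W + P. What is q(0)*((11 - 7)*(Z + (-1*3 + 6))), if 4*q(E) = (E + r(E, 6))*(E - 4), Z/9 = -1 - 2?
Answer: 576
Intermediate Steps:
Z = -27 (Z = 9*(-1 - 2) = 9*(-3) = -27)
r(W, P) = P + W
q(E) = (-4 + E)*(6 + 2*E)/4 (q(E) = ((E + (6 + E))*(E - 4))/4 = ((6 + 2*E)*(-4 + E))/4 = ((-4 + E)*(6 + 2*E))/4 = (-4 + E)*(6 + 2*E)/4)
q(0)*((11 - 7)*(Z + (-1*3 + 6))) = (-6 + (½)*0² - ½*0)*((11 - 7)*(-27 + (-1*3 + 6))) = (-6 + (½)*0 + 0)*(4*(-27 + (-3 + 6))) = (-6 + 0 + 0)*(4*(-27 + 3)) = -24*(-24) = -6*(-96) = 576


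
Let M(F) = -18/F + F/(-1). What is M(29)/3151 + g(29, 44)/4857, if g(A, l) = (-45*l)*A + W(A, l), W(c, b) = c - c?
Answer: -1750384781/147942601 ≈ -11.832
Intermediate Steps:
W(c, b) = 0
M(F) = -F - 18/F (M(F) = -18/F + F*(-1) = -18/F - F = -F - 18/F)
g(A, l) = -45*A*l (g(A, l) = (-45*l)*A + 0 = -45*A*l + 0 = -45*A*l)
M(29)/3151 + g(29, 44)/4857 = (-1*29 - 18/29)/3151 - 45*29*44/4857 = (-29 - 18*1/29)*(1/3151) - 57420*1/4857 = (-29 - 18/29)*(1/3151) - 19140/1619 = -859/29*1/3151 - 19140/1619 = -859/91379 - 19140/1619 = -1750384781/147942601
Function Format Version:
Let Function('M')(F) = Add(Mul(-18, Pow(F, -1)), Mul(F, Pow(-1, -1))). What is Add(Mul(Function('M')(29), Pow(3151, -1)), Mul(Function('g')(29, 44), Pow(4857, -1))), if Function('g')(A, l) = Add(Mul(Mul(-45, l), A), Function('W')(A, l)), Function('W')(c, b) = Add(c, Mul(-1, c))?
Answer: Rational(-1750384781, 147942601) ≈ -11.832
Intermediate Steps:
Function('W')(c, b) = 0
Function('M')(F) = Add(Mul(-1, F), Mul(-18, Pow(F, -1))) (Function('M')(F) = Add(Mul(-18, Pow(F, -1)), Mul(F, -1)) = Add(Mul(-18, Pow(F, -1)), Mul(-1, F)) = Add(Mul(-1, F), Mul(-18, Pow(F, -1))))
Function('g')(A, l) = Mul(-45, A, l) (Function('g')(A, l) = Add(Mul(Mul(-45, l), A), 0) = Add(Mul(-45, A, l), 0) = Mul(-45, A, l))
Add(Mul(Function('M')(29), Pow(3151, -1)), Mul(Function('g')(29, 44), Pow(4857, -1))) = Add(Mul(Add(Mul(-1, 29), Mul(-18, Pow(29, -1))), Pow(3151, -1)), Mul(Mul(-45, 29, 44), Pow(4857, -1))) = Add(Mul(Add(-29, Mul(-18, Rational(1, 29))), Rational(1, 3151)), Mul(-57420, Rational(1, 4857))) = Add(Mul(Add(-29, Rational(-18, 29)), Rational(1, 3151)), Rational(-19140, 1619)) = Add(Mul(Rational(-859, 29), Rational(1, 3151)), Rational(-19140, 1619)) = Add(Rational(-859, 91379), Rational(-19140, 1619)) = Rational(-1750384781, 147942601)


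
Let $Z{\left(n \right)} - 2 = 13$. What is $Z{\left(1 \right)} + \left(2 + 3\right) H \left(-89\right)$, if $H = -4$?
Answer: $1795$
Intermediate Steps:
$Z{\left(n \right)} = 15$ ($Z{\left(n \right)} = 2 + 13 = 15$)
$Z{\left(1 \right)} + \left(2 + 3\right) H \left(-89\right) = 15 + \left(2 + 3\right) \left(-4\right) \left(-89\right) = 15 + 5 \left(-4\right) \left(-89\right) = 15 - -1780 = 15 + 1780 = 1795$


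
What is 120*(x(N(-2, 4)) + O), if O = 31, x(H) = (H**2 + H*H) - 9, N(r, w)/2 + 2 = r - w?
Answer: 64080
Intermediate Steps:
N(r, w) = -4 - 2*w + 2*r (N(r, w) = -4 + 2*(r - w) = -4 + (-2*w + 2*r) = -4 - 2*w + 2*r)
x(H) = -9 + 2*H**2 (x(H) = (H**2 + H**2) - 9 = 2*H**2 - 9 = -9 + 2*H**2)
120*(x(N(-2, 4)) + O) = 120*((-9 + 2*(-4 - 2*4 + 2*(-2))**2) + 31) = 120*((-9 + 2*(-4 - 8 - 4)**2) + 31) = 120*((-9 + 2*(-16)**2) + 31) = 120*((-9 + 2*256) + 31) = 120*((-9 + 512) + 31) = 120*(503 + 31) = 120*534 = 64080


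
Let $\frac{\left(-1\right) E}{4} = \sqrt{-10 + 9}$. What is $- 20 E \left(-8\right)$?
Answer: $- 640 i \approx - 640.0 i$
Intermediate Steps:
$E = - 4 i$ ($E = - 4 \sqrt{-10 + 9} = - 4 \sqrt{-1} = - 4 i \approx - 4.0 i$)
$- 20 E \left(-8\right) = - 20 \left(- 4 i\right) \left(-8\right) = 80 i \left(-8\right) = - 640 i$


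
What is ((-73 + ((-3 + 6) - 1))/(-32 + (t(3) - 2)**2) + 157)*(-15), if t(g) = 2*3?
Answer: -38745/16 ≈ -2421.6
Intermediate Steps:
t(g) = 6
((-73 + ((-3 + 6) - 1))/(-32 + (t(3) - 2)**2) + 157)*(-15) = ((-73 + ((-3 + 6) - 1))/(-32 + (6 - 2)**2) + 157)*(-15) = ((-73 + (3 - 1))/(-32 + 4**2) + 157)*(-15) = ((-73 + 2)/(-32 + 16) + 157)*(-15) = (-71/(-16) + 157)*(-15) = (-71*(-1/16) + 157)*(-15) = (71/16 + 157)*(-15) = (2583/16)*(-15) = -38745/16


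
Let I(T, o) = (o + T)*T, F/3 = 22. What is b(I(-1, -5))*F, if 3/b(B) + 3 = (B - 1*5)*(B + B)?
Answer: 22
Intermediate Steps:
F = 66 (F = 3*22 = 66)
I(T, o) = T*(T + o) (I(T, o) = (T + o)*T = T*(T + o))
b(B) = 3/(-3 + 2*B*(-5 + B)) (b(B) = 3/(-3 + (B - 1*5)*(B + B)) = 3/(-3 + (B - 5)*(2*B)) = 3/(-3 + (-5 + B)*(2*B)) = 3/(-3 + 2*B*(-5 + B)))
b(I(-1, -5))*F = (3/(-3 - (-10)*(-1 - 5) + 2*(-(-1 - 5))²))*66 = (3/(-3 - (-10)*(-6) + 2*(-1*(-6))²))*66 = (3/(-3 - 10*6 + 2*6²))*66 = (3/(-3 - 60 + 2*36))*66 = (3/(-3 - 60 + 72))*66 = (3/9)*66 = (3*(⅑))*66 = (⅓)*66 = 22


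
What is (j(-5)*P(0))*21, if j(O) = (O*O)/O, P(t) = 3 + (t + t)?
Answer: -315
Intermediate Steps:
P(t) = 3 + 2*t
j(O) = O (j(O) = O**2/O = O)
(j(-5)*P(0))*21 = -5*(3 + 2*0)*21 = -5*(3 + 0)*21 = -5*3*21 = -15*21 = -315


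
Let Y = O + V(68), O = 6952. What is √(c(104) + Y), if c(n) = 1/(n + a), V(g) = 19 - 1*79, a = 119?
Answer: √342732491/223 ≈ 83.018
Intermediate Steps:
V(g) = -60 (V(g) = 19 - 79 = -60)
c(n) = 1/(119 + n) (c(n) = 1/(n + 119) = 1/(119 + n))
Y = 6892 (Y = 6952 - 60 = 6892)
√(c(104) + Y) = √(1/(119 + 104) + 6892) = √(1/223 + 6892) = √(1536917/223) = √342732491/223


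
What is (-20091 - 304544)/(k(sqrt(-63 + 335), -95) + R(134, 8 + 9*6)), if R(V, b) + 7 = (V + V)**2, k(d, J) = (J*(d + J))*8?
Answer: -46752958795/20583789089 - 986890400*sqrt(17)/20583789089 ≈ -2.4690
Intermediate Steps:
k(d, J) = 8*J*(J + d) (k(d, J) = (J*(J + d))*8 = 8*J*(J + d))
R(V, b) = -7 + 4*V**2 (R(V, b) = -7 + (V + V)**2 = -7 + (2*V)**2 = -7 + 4*V**2)
(-20091 - 304544)/(k(sqrt(-63 + 335), -95) + R(134, 8 + 9*6)) = (-20091 - 304544)/(8*(-95)*(-95 + sqrt(-63 + 335)) + (-7 + 4*134**2)) = -324635/(8*(-95)*(-95 + sqrt(272)) + (-7 + 4*17956)) = -324635/(8*(-95)*(-95 + 4*sqrt(17)) + (-7 + 71824)) = -324635/((72200 - 3040*sqrt(17)) + 71817) = -324635/(144017 - 3040*sqrt(17))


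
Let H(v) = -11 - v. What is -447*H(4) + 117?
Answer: 6822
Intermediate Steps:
-447*H(4) + 117 = -447*(-11 - 1*4) + 117 = -447*(-11 - 4) + 117 = -447*(-15) + 117 = 6705 + 117 = 6822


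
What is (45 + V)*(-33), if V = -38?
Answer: -231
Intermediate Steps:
(45 + V)*(-33) = (45 - 38)*(-33) = 7*(-33) = -231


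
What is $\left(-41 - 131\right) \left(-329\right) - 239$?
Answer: $56349$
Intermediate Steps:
$\left(-41 - 131\right) \left(-329\right) - 239 = \left(-172\right) \left(-329\right) - 239 = 56588 - 239 = 56349$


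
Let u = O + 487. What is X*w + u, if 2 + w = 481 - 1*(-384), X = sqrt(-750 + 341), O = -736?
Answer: -249 + 863*I*sqrt(409) ≈ -249.0 + 17453.0*I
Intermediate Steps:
u = -249 (u = -736 + 487 = -249)
X = I*sqrt(409) (X = sqrt(-409) = I*sqrt(409) ≈ 20.224*I)
w = 863 (w = -2 + (481 - 1*(-384)) = -2 + (481 + 384) = -2 + 865 = 863)
X*w + u = (I*sqrt(409))*863 - 249 = 863*I*sqrt(409) - 249 = -249 + 863*I*sqrt(409)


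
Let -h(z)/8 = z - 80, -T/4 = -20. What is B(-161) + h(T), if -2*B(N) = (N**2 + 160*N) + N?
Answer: 0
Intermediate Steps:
T = 80 (T = -4*(-20) = 80)
h(z) = 640 - 8*z (h(z) = -8*(z - 80) = -8*(-80 + z) = 640 - 8*z)
B(N) = -161*N/2 - N**2/2 (B(N) = -((N**2 + 160*N) + N)/2 = -(N**2 + 161*N)/2 = -161*N/2 - N**2/2)
B(-161) + h(T) = -1/2*(-161)*(161 - 161) + (640 - 8*80) = -1/2*(-161)*0 + (640 - 640) = 0 + 0 = 0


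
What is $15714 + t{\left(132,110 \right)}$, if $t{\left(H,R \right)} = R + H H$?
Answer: $33248$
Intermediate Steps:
$t{\left(H,R \right)} = R + H^{2}$
$15714 + t{\left(132,110 \right)} = 15714 + \left(110 + 132^{2}\right) = 15714 + \left(110 + 17424\right) = 15714 + 17534 = 33248$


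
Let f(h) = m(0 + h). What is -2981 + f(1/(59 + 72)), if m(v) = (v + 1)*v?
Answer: -51156809/17161 ≈ -2981.0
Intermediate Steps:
m(v) = v*(1 + v) (m(v) = (1 + v)*v = v*(1 + v))
f(h) = h*(1 + h) (f(h) = (0 + h)*(1 + (0 + h)) = h*(1 + h))
-2981 + f(1/(59 + 72)) = -2981 + (1 + 1/(59 + 72))/(59 + 72) = -2981 + (1 + 1/131)/131 = -2981 + (1/131)*(132/131) = -2981 + 132/17161 = -51156809/17161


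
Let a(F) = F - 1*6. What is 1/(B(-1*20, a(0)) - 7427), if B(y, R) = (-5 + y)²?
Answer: -1/6802 ≈ -0.00014702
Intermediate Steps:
a(F) = -6 + F (a(F) = F - 6 = -6 + F)
1/(B(-1*20, a(0)) - 7427) = 1/((-5 - 1*20)² - 7427) = 1/((-5 - 20)² - 7427) = 1/((-25)² - 7427) = 1/(625 - 7427) = 1/(-6802) = -1/6802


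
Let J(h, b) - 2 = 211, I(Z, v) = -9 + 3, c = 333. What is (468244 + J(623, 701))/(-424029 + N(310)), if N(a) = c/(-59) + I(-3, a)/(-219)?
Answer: -2017644299/1826317094 ≈ -1.1048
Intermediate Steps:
I(Z, v) = -6
J(h, b) = 213 (J(h, b) = 2 + 211 = 213)
N(a) = -24191/4307 (N(a) = 333/(-59) - 6/(-219) = 333*(-1/59) - 6*(-1/219) = -333/59 + 2/73 = -24191/4307)
(468244 + J(623, 701))/(-424029 + N(310)) = (468244 + 213)/(-424029 - 24191/4307) = 468457/(-1826317094/4307) = 468457*(-4307/1826317094) = -2017644299/1826317094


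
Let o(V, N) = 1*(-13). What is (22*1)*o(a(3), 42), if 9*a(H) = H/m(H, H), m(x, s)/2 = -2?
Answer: -286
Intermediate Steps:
m(x, s) = -4 (m(x, s) = 2*(-2) = -4)
a(H) = -H/36 (a(H) = (H/(-4))/9 = (H*(-¼))/9 = (-H/4)/9 = -H/36)
o(V, N) = -13
(22*1)*o(a(3), 42) = (22*1)*(-13) = 22*(-13) = -286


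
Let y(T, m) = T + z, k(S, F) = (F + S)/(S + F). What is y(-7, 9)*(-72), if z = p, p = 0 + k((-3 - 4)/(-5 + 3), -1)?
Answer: 432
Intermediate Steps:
k(S, F) = 1 (k(S, F) = (F + S)/(F + S) = 1)
p = 1 (p = 0 + 1 = 1)
z = 1
y(T, m) = 1 + T (y(T, m) = T + 1 = 1 + T)
y(-7, 9)*(-72) = (1 - 7)*(-72) = -6*(-72) = 432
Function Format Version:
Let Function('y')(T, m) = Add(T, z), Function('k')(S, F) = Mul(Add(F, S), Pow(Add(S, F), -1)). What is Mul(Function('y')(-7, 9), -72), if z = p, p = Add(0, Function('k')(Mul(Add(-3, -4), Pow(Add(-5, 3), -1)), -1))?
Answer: 432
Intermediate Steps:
Function('k')(S, F) = 1 (Function('k')(S, F) = Mul(Add(F, S), Pow(Add(F, S), -1)) = 1)
p = 1 (p = Add(0, 1) = 1)
z = 1
Function('y')(T, m) = Add(1, T) (Function('y')(T, m) = Add(T, 1) = Add(1, T))
Mul(Function('y')(-7, 9), -72) = Mul(Add(1, -7), -72) = Mul(-6, -72) = 432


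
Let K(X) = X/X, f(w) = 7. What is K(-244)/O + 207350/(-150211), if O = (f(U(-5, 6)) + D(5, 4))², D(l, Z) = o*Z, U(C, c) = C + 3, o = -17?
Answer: -771399139/558935131 ≈ -1.3801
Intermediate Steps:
U(C, c) = 3 + C
D(l, Z) = -17*Z
K(X) = 1
O = 3721 (O = (7 - 17*4)² = (7 - 68)² = (-61)² = 3721)
K(-244)/O + 207350/(-150211) = 1/3721 + 207350/(-150211) = 1*(1/3721) + 207350*(-1/150211) = 1/3721 - 207350/150211 = -771399139/558935131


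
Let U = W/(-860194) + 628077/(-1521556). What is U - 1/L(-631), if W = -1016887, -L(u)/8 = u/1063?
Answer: 461494695166475/825873838716184 ≈ 0.55880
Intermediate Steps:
L(u) = -8*u/1063
U = 503491224617/654416670932 (U = -1016887/(-860194) + 628077/(-1521556) = -1016887*(-1/860194) + 628077*(-1/1521556) = 1016887/860194 - 628077/1521556 = 503491224617/654416670932 ≈ 0.76937)
U - 1/L(-631) = 503491224617/654416670932 - 1/((-8/1063*(-631))) = 503491224617/654416670932 - 1/5048/1063 = 503491224617/654416670932 - 1*1063/5048 = 503491224617/654416670932 - 1063/5048 = 461494695166475/825873838716184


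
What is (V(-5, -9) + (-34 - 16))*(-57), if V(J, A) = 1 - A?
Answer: 2280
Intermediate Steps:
(V(-5, -9) + (-34 - 16))*(-57) = ((1 - 1*(-9)) + (-34 - 16))*(-57) = ((1 + 9) - 50)*(-57) = (10 - 50)*(-57) = -40*(-57) = 2280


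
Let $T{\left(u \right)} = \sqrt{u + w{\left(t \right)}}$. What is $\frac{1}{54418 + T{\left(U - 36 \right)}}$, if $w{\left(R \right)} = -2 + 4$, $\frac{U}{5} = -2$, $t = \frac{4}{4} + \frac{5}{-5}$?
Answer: $\frac{27209}{1480659384} - \frac{i \sqrt{11}}{1480659384} \approx 1.8376 \cdot 10^{-5} - 2.24 \cdot 10^{-9} i$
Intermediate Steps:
$t = 0$ ($t = 4 \cdot \frac{1}{4} + 5 \left(- \frac{1}{5}\right) = 1 - 1 = 0$)
$U = -10$ ($U = 5 \left(-2\right) = -10$)
$w{\left(R \right)} = 2$
$T{\left(u \right)} = \sqrt{2 + u}$ ($T{\left(u \right)} = \sqrt{u + 2} = \sqrt{2 + u}$)
$\frac{1}{54418 + T{\left(U - 36 \right)}} = \frac{1}{54418 + \sqrt{2 - 46}} = \frac{1}{54418 + \sqrt{-44}} = \frac{1}{54418 + 2 i \sqrt{11}}$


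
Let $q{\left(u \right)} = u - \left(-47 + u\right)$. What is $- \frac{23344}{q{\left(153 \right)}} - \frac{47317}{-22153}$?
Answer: $- \frac{514915733}{1041191} \approx -494.54$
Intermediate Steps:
$q{\left(u \right)} = 47$
$- \frac{23344}{q{\left(153 \right)}} - \frac{47317}{-22153} = - \frac{23344}{47} - \frac{47317}{-22153} = \left(-23344\right) \frac{1}{47} - - \frac{47317}{22153} = - \frac{23344}{47} + \frac{47317}{22153} = - \frac{514915733}{1041191}$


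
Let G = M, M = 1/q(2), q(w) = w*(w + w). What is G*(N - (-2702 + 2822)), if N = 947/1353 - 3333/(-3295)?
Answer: -263673143/17832540 ≈ -14.786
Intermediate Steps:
q(w) = 2*w**2 (q(w) = w*(2*w) = 2*w**2)
M = 1/8 (M = 1/(2*2**2) = 1/(2*4) = 1/8 ≈ 0.12500)
G = 1/8 ≈ 0.12500
N = 7629914/4458135 (N = 947*(1/1353) - 3333*(-1/3295) = 947/1353 + 3333/3295 = 7629914/4458135 ≈ 1.7115)
G*(N - (-2702 + 2822)) = (7629914/4458135 - (-2702 + 2822))/8 = (7629914/4458135 - 1*120)/8 = (7629914/4458135 - 120)/8 = (1/8)*(-527346286/4458135) = -263673143/17832540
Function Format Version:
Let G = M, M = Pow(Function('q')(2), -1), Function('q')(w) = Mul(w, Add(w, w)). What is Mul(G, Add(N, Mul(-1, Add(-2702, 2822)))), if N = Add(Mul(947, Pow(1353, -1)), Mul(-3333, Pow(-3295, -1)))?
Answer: Rational(-263673143, 17832540) ≈ -14.786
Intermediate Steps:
Function('q')(w) = Mul(2, Pow(w, 2)) (Function('q')(w) = Mul(w, Mul(2, w)) = Mul(2, Pow(w, 2)))
M = Rational(1, 8) (M = Pow(Mul(2, Pow(2, 2)), -1) = Pow(Mul(2, 4), -1) = Pow(8, -1) = Rational(1, 8) ≈ 0.12500)
G = Rational(1, 8) ≈ 0.12500
N = Rational(7629914, 4458135) (N = Add(Mul(947, Rational(1, 1353)), Mul(-3333, Rational(-1, 3295))) = Add(Rational(947, 1353), Rational(3333, 3295)) = Rational(7629914, 4458135) ≈ 1.7115)
Mul(G, Add(N, Mul(-1, Add(-2702, 2822)))) = Mul(Rational(1, 8), Add(Rational(7629914, 4458135), Mul(-1, Add(-2702, 2822)))) = Mul(Rational(1, 8), Add(Rational(7629914, 4458135), Mul(-1, 120))) = Mul(Rational(1, 8), Add(Rational(7629914, 4458135), -120)) = Mul(Rational(1, 8), Rational(-527346286, 4458135)) = Rational(-263673143, 17832540)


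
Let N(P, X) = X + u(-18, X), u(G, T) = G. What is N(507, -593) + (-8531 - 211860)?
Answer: -221002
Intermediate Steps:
N(P, X) = -18 + X (N(P, X) = X - 18 = -18 + X)
N(507, -593) + (-8531 - 211860) = (-18 - 593) + (-8531 - 211860) = -611 - 220391 = -221002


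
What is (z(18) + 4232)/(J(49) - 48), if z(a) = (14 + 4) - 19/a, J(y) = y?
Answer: 76481/18 ≈ 4248.9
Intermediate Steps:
z(a) = 18 - 19/a
(z(18) + 4232)/(J(49) - 48) = ((18 - 19/18) + 4232)/(49 - 48) = ((18 - 19*1/18) + 4232)/1 = ((18 - 19/18) + 4232)*1 = (305/18 + 4232)*1 = (76481/18)*1 = 76481/18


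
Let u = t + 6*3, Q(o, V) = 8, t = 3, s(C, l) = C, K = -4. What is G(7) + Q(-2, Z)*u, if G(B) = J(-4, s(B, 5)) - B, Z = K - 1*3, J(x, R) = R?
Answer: 168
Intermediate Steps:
Z = -7 (Z = -4 - 1*3 = -4 - 3 = -7)
G(B) = 0 (G(B) = B - B = 0)
u = 21 (u = 3 + 6*3 = 3 + 18 = 21)
G(7) + Q(-2, Z)*u = 0 + 8*21 = 0 + 168 = 168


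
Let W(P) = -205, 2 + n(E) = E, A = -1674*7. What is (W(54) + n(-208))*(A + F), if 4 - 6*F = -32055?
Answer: 15873335/6 ≈ 2.6456e+6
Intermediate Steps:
A = -11718
F = 32059/6 (F = ⅔ - ⅙*(-32055) = ⅔ + 10685/2 = 32059/6 ≈ 5343.2)
n(E) = -2 + E
(W(54) + n(-208))*(A + F) = (-205 + (-2 - 208))*(-11718 + 32059/6) = (-205 - 210)*(-38249/6) = -415*(-38249/6) = 15873335/6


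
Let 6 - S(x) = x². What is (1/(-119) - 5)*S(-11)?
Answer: 68540/119 ≈ 575.97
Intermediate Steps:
S(x) = 6 - x²
(1/(-119) - 5)*S(-11) = (1/(-119) - 5)*(6 - 1*(-11)²) = (-1/119 - 5)*(6 - 1*121) = -596*(6 - 121)/119 = -596/119*(-115) = 68540/119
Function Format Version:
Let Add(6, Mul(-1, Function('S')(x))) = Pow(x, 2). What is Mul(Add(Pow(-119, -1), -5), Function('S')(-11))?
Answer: Rational(68540, 119) ≈ 575.97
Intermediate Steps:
Function('S')(x) = Add(6, Mul(-1, Pow(x, 2)))
Mul(Add(Pow(-119, -1), -5), Function('S')(-11)) = Mul(Add(Pow(-119, -1), -5), Add(6, Mul(-1, Pow(-11, 2)))) = Mul(Add(Rational(-1, 119), -5), Add(6, Mul(-1, 121))) = Mul(Rational(-596, 119), Add(6, -121)) = Mul(Rational(-596, 119), -115) = Rational(68540, 119)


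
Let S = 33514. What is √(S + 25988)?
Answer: √59502 ≈ 243.93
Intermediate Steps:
√(S + 25988) = √(33514 + 25988) = √59502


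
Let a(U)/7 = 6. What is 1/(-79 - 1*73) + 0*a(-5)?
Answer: -1/152 ≈ -0.0065789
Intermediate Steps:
a(U) = 42 (a(U) = 7*6 = 42)
1/(-79 - 1*73) + 0*a(-5) = 1/(-79 - 1*73) + 0*42 = 1/(-79 - 73) + 0 = 1/(-152) + 0 = -1/152 + 0 = -1/152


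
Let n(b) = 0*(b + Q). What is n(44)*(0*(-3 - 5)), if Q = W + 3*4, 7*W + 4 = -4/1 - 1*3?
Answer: 0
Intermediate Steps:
W = -11/7 (W = -4/7 + (-4/1 - 1*3)/7 = -4/7 + (-4*1 - 3)/7 = -4/7 + (-4 - 3)/7 = -4/7 + (1/7)*(-7) = -4/7 - 1 = -11/7 ≈ -1.5714)
Q = 73/7 (Q = -11/7 + 3*4 = -11/7 + 12 = 73/7 ≈ 10.429)
n(b) = 0 (n(b) = 0*(b + 73/7) = 0*(73/7 + b) = 0)
n(44)*(0*(-3 - 5)) = 0*(0*(-3 - 5)) = 0*(0*(-8)) = 0*0 = 0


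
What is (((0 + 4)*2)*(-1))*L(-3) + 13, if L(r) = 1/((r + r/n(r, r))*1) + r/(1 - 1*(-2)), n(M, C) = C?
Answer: 25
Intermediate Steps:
L(r) = 1/(1 + r) + r/3 (L(r) = 1/((r + r/r)*1) + r/(1 - 1*(-2)) = 1/(r + 1) + r/(1 + 2) = 1/(1 + r) + r/3)
(((0 + 4)*2)*(-1))*L(-3) + 13 = (((0 + 4)*2)*(-1))*((3 - 3 + (-3)²)/(3*(1 - 3))) + 13 = ((4*2)*(-1))*((⅓)*(3 - 3 + 9)/(-2)) + 13 = (8*(-1))*((⅓)*(-½)*9) + 13 = -8*(-3/2) + 13 = 12 + 13 = 25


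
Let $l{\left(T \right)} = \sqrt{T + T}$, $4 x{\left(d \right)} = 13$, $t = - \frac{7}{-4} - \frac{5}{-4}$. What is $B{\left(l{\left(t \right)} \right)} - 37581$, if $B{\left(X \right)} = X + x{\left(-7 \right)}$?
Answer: $- \frac{150311}{4} + \sqrt{6} \approx -37575.0$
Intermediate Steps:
$t = 3$ ($t = \left(-7\right) \left(- \frac{1}{4}\right) - - \frac{5}{4} = \frac{7}{4} + \frac{5}{4} = 3$)
$x{\left(d \right)} = \frac{13}{4}$ ($x{\left(d \right)} = \frac{1}{4} \cdot 13 = \frac{13}{4}$)
$l{\left(T \right)} = \sqrt{2} \sqrt{T}$ ($l{\left(T \right)} = \sqrt{2 T} = \sqrt{2} \sqrt{T}$)
$B{\left(X \right)} = \frac{13}{4} + X$ ($B{\left(X \right)} = X + \frac{13}{4} = \frac{13}{4} + X$)
$B{\left(l{\left(t \right)} \right)} - 37581 = \left(\frac{13}{4} + \sqrt{2} \sqrt{3}\right) - 37581 = \left(\frac{13}{4} + \sqrt{6}\right) - 37581 = - \frac{150311}{4} + \sqrt{6}$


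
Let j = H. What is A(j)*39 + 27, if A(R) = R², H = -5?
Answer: 1002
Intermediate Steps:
j = -5
A(j)*39 + 27 = (-5)²*39 + 27 = 25*39 + 27 = 975 + 27 = 1002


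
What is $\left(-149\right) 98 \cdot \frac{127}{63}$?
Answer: $- \frac{264922}{9} \approx -29436.0$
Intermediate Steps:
$\left(-149\right) 98 \cdot \frac{127}{63} = - 14602 \cdot 127 \cdot \frac{1}{63} = \left(-14602\right) \frac{127}{63} = - \frac{264922}{9}$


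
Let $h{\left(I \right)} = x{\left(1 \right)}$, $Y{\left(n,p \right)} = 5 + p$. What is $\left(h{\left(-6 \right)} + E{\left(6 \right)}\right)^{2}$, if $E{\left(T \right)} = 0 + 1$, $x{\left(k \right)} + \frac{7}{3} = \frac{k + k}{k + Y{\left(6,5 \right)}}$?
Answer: $\frac{1444}{1089} \approx 1.326$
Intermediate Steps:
$x{\left(k \right)} = - \frac{7}{3} + \frac{2 k}{10 + k}$ ($x{\left(k \right)} = - \frac{7}{3} + \frac{k + k}{k + \left(5 + 5\right)} = - \frac{7}{3} + \frac{2 k}{k + 10} = - \frac{7}{3} + \frac{2 k}{10 + k}$)
$h{\left(I \right)} = - \frac{71}{33}$ ($h{\left(I \right)} = \frac{-70 - 1}{3 \left(10 + 1\right)} = \frac{-70 - 1}{3 \cdot 11} = \frac{1}{3} \cdot \frac{1}{11} \left(-71\right) = - \frac{71}{33}$)
$E{\left(T \right)} = 1$
$\left(h{\left(-6 \right)} + E{\left(6 \right)}\right)^{2} = \left(- \frac{71}{33} + 1\right)^{2} = \left(- \frac{38}{33}\right)^{2} = \frac{1444}{1089}$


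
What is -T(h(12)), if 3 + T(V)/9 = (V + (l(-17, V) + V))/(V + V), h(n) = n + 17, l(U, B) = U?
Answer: 1197/58 ≈ 20.638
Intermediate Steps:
h(n) = 17 + n
T(V) = -27 + 9*(-17 + 2*V)/(2*V) (T(V) = -27 + 9*((V + (-17 + V))/(V + V)) = -27 + 9*((-17 + 2*V)/((2*V))) = -27 + 9*((-17 + 2*V)*(1/(2*V))) = -27 + 9*((-17 + 2*V)/(2*V)) = -27 + 9*(-17 + 2*V)/(2*V))
-T(h(12)) = -(-18 - 153/(2*(17 + 12))) = -(-18 - 153/2/29) = -(-18 - 153/2*1/29) = -(-18 - 153/58) = -1*(-1197/58) = 1197/58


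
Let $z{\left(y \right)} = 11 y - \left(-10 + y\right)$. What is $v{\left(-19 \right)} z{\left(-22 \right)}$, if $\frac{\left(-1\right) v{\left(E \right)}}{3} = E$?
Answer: $-11970$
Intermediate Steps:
$v{\left(E \right)} = - 3 E$
$z{\left(y \right)} = 10 + 10 y$
$v{\left(-19 \right)} z{\left(-22 \right)} = \left(-3\right) \left(-19\right) \left(10 + 10 \left(-22\right)\right) = 57 \left(10 - 220\right) = 57 \left(-210\right) = -11970$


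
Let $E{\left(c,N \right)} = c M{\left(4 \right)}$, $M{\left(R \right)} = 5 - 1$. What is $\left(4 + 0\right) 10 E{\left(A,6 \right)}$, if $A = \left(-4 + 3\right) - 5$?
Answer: $-960$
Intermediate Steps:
$M{\left(R \right)} = 4$ ($M{\left(R \right)} = 5 - 1 = 4$)
$A = -6$ ($A = -1 - 5 = -6$)
$E{\left(c,N \right)} = 4 c$ ($E{\left(c,N \right)} = c 4 = 4 c$)
$\left(4 + 0\right) 10 E{\left(A,6 \right)} = \left(4 + 0\right) 10 \cdot 4 \left(-6\right) = 4 \cdot 10 \left(-24\right) = 40 \left(-24\right) = -960$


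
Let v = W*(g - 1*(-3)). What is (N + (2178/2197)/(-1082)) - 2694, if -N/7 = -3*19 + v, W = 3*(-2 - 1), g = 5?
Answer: -2128742496/1188577 ≈ -1791.0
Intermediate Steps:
W = -9 (W = 3*(-3) = -9)
v = -72 (v = -9*(5 - 1*(-3)) = -9*(5 + 3) = -9*8 = -72)
N = 903 (N = -7*(-3*19 - 72) = -7*(-57 - 72) = -7*(-129) = 903)
(N + (2178/2197)/(-1082)) - 2694 = (903 + (2178/2197)/(-1082)) - 2694 = (903 + (2178*(1/2197))*(-1/1082)) - 2694 = (903 + (2178/2197)*(-1/1082)) - 2694 = (903 - 1089/1188577) - 2694 = 1073283942/1188577 - 2694 = -2128742496/1188577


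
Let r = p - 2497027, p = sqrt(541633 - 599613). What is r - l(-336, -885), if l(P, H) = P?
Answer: -2496691 + 2*I*sqrt(14495) ≈ -2.4967e+6 + 240.79*I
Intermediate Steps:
p = 2*I*sqrt(14495) (p = sqrt(-57980) = 2*I*sqrt(14495) ≈ 240.79*I)
r = -2497027 + 2*I*sqrt(14495) (r = 2*I*sqrt(14495) - 2497027 = -2497027 + 2*I*sqrt(14495) ≈ -2.497e+6 + 240.79*I)
r - l(-336, -885) = (-2497027 + 2*I*sqrt(14495)) - 1*(-336) = (-2497027 + 2*I*sqrt(14495)) + 336 = -2496691 + 2*I*sqrt(14495)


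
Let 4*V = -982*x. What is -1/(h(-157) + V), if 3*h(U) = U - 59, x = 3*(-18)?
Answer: -1/13185 ≈ -7.5844e-5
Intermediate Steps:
x = -54
h(U) = -59/3 + U/3 (h(U) = (U - 59)/3 = (-59 + U)/3 = -59/3 + U/3)
V = 13257 (V = (-982*(-54))/4 = (1/4)*53028 = 13257)
-1/(h(-157) + V) = -1/((-59/3 + (1/3)*(-157)) + 13257) = -1/((-59/3 - 157/3) + 13257) = -1/(-72 + 13257) = -1/13185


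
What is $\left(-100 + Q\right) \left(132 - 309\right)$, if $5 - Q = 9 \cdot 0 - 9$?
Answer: $15222$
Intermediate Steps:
$Q = 14$ ($Q = 5 - \left(9 \cdot 0 - 9\right) = 5 - \left(0 - 9\right) = 5 - -9 = 5 + 9 = 14$)
$\left(-100 + Q\right) \left(132 - 309\right) = \left(-100 + 14\right) \left(132 - 309\right) = - 86 \left(132 - 309\right) = \left(-86\right) \left(-177\right) = 15222$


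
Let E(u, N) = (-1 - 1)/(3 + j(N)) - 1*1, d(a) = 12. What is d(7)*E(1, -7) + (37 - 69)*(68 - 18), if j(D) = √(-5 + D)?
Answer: 4*(-806*√3 + 1215*I)/(-3*I + 2*√3) ≈ -1615.4 + 3.959*I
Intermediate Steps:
E(u, N) = -1 - 2/(3 + √(-5 + N)) (E(u, N) = (-1 - 1)/(3 + √(-5 + N)) - 1*1 = -2/(3 + √(-5 + N)) - 1 = -1 - 2/(3 + √(-5 + N)))
d(7)*E(1, -7) + (37 - 69)*(68 - 18) = 12*((-5 - √(-5 - 7))/(3 + √(-5 - 7))) + (37 - 69)*(68 - 18) = 12*((-5 - √(-12))/(3 + √(-12))) - 32*50 = 12*((-5 - 2*I*√3)/(3 + 2*I*√3)) - 1600 = 12*(-5 - 2*I*√3)/(3 + 2*I*√3) - 1600 = -1600 + 12*(-5 - 2*I*√3)/(3 + 2*I*√3)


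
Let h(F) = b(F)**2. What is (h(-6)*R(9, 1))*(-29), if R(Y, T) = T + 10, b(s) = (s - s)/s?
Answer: 0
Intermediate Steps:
b(s) = 0 (b(s) = 0/s = 0)
R(Y, T) = 10 + T
h(F) = 0 (h(F) = 0**2 = 0)
(h(-6)*R(9, 1))*(-29) = (0*(10 + 1))*(-29) = (0*11)*(-29) = 0*(-29) = 0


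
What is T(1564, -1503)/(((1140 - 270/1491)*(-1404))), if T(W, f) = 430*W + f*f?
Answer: -1456969913/795351960 ≈ -1.8319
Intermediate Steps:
T(W, f) = f**2 + 430*W (T(W, f) = 430*W + f**2 = f**2 + 430*W)
T(1564, -1503)/(((1140 - 270/1491)*(-1404))) = ((-1503)**2 + 430*1564)/(((1140 - 270/1491)*(-1404))) = (2259009 + 672520)/(((1140 - 270*1/1491)*(-1404))) = 2931529/(((1140 - 90/497)*(-1404))) = 2931529/(((566490/497)*(-1404))) = 2931529/(-795351960/497) = 2931529*(-497/795351960) = -1456969913/795351960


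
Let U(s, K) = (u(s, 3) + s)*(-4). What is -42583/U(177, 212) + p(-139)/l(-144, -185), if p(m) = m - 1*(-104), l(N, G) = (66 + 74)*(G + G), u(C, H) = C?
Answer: 984754/32745 ≈ 30.073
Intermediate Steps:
l(N, G) = 280*G (l(N, G) = 140*(2*G) = 280*G)
U(s, K) = -8*s (U(s, K) = (s + s)*(-4) = (2*s)*(-4) = -8*s)
p(m) = 104 + m (p(m) = m + 104 = 104 + m)
-42583/U(177, 212) + p(-139)/l(-144, -185) = -42583/((-8*177)) + (104 - 139)/((280*(-185))) = -42583/(-1416) - 35/(-51800) = -42583*(-1/1416) - 35*(-1/51800) = 42583/1416 + 1/1480 = 984754/32745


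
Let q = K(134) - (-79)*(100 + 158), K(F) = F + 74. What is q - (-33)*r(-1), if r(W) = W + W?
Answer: 20524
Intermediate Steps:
r(W) = 2*W
K(F) = 74 + F
q = 20590 (q = (74 + 134) - (-79)*(100 + 158) = 208 - (-79)*258 = 208 - 1*(-20382) = 208 + 20382 = 20590)
q - (-33)*r(-1) = 20590 - (-33)*2*(-1) = 20590 - (-33)*(-2) = 20590 - 1*66 = 20590 - 66 = 20524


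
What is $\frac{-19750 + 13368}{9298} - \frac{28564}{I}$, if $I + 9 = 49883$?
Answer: $- \frac{145970985}{115932113} \approx -1.2591$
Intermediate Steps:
$I = 49874$ ($I = -9 + 49883 = 49874$)
$\frac{-19750 + 13368}{9298} - \frac{28564}{I} = \frac{-19750 + 13368}{9298} - \frac{28564}{49874} = \left(-6382\right) \frac{1}{9298} - \frac{14282}{24937} = - \frac{3191}{4649} - \frac{14282}{24937} = - \frac{145970985}{115932113}$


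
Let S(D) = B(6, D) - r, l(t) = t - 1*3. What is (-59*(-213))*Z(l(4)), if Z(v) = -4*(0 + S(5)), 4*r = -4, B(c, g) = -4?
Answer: 150804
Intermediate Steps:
l(t) = -3 + t (l(t) = t - 3 = -3 + t)
r = -1 (r = (¼)*(-4) = -1)
S(D) = -3 (S(D) = -4 - 1*(-1) = -4 + 1 = -3)
Z(v) = 12 (Z(v) = -4*(0 - 3) = -4*(-3) = 12)
(-59*(-213))*Z(l(4)) = -59*(-213)*12 = 12567*12 = 150804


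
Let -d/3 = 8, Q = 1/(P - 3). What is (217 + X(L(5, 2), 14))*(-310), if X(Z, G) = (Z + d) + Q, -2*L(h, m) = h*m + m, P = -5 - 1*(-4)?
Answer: -115785/2 ≈ -57893.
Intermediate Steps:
P = -1 (P = -5 + 4 = -1)
Q = -¼ (Q = 1/(-1 - 3) = 1/(-4) = -¼ ≈ -0.25000)
d = -24 (d = -3*8 = -24)
L(h, m) = -m/2 - h*m/2 (L(h, m) = -(h*m + m)/2 = -(m + h*m)/2 = -m/2 - h*m/2)
X(Z, G) = -97/4 + Z (X(Z, G) = (Z - 24) - ¼ = (-24 + Z) - ¼ = -97/4 + Z)
(217 + X(L(5, 2), 14))*(-310) = (217 + (-97/4 - ½*2*(1 + 5)))*(-310) = (217 + (-97/4 - ½*2*6))*(-310) = (217 + (-97/4 - 6))*(-310) = (217 - 121/4)*(-310) = (747/4)*(-310) = -115785/2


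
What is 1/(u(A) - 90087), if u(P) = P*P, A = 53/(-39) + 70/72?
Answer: -219024/19731182327 ≈ -1.1100e-5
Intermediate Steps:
A = -181/468 (A = 53*(-1/39) + 70*(1/72) = -53/39 + 35/36 = -181/468 ≈ -0.38675)
u(P) = P**2
1/(u(A) - 90087) = 1/((-181/468)**2 - 90087) = 1/(32761/219024 - 90087) = 1/(-19731182327/219024) = -219024/19731182327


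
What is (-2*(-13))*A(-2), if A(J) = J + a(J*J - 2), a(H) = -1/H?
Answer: -65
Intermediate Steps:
A(J) = J - 1/(-2 + J²) (A(J) = J - 1/(J*J - 2) = J - 1/(J² - 2) = J - 1/(-2 + J²))
(-2*(-13))*A(-2) = (-2*(-13))*(-2 - 1/(-2 + (-2)²)) = 26*(-2 - 1/(-2 + 4)) = 26*(-2 - 1/2) = 26*(-2 - 1*½) = 26*(-2 - ½) = 26*(-5/2) = -65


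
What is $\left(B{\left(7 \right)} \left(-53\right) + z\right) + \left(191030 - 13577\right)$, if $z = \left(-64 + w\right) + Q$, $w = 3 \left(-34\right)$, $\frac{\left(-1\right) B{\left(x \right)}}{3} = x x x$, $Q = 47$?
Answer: $231871$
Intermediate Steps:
$B{\left(x \right)} = - 3 x^{3}$ ($B{\left(x \right)} = - 3 x x x = - 3 x^{2} x = - 3 x^{3}$)
$w = -102$
$z = -119$ ($z = \left(-64 - 102\right) + 47 = -166 + 47 = -119$)
$\left(B{\left(7 \right)} \left(-53\right) + z\right) + \left(191030 - 13577\right) = \left(- 3 \cdot 7^{3} \left(-53\right) - 119\right) + \left(191030 - 13577\right) = \left(\left(-3\right) 343 \left(-53\right) - 119\right) + \left(191030 - 13577\right) = \left(\left(-1029\right) \left(-53\right) - 119\right) + 177453 = \left(54537 - 119\right) + 177453 = 54418 + 177453 = 231871$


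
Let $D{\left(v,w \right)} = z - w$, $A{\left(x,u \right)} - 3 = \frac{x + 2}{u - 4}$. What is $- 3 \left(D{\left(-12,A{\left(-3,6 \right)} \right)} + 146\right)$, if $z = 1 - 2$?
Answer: $- \frac{855}{2} \approx -427.5$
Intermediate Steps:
$A{\left(x,u \right)} = 3 + \frac{2 + x}{-4 + u}$ ($A{\left(x,u \right)} = 3 + \frac{x + 2}{u - 4} = 3 + \frac{2 + x}{-4 + u}$)
$z = -1$ ($z = 1 - 2 = -1$)
$D{\left(v,w \right)} = -1 - w$
$- 3 \left(D{\left(-12,A{\left(-3,6 \right)} \right)} + 146\right) = - 3 \left(\left(-1 - \frac{-10 - 3 + 3 \cdot 6}{-4 + 6}\right) + 146\right) = - 3 \left(\left(-1 - \frac{-10 - 3 + 18}{2}\right) + 146\right) = - 3 \left(\left(-1 - \frac{1}{2} \cdot 5\right) + 146\right) = - 3 \left(\left(-1 - \frac{5}{2}\right) + 146\right) = - 3 \left(- \frac{7}{2} + 146\right) = \left(-3\right) \frac{285}{2} = - \frac{855}{2}$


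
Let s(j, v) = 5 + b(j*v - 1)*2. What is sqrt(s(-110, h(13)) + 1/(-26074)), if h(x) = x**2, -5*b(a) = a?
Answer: 347*sqrt(1050391090)/130370 ≈ 86.264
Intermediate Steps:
b(a) = -a/5
s(j, v) = 27/5 - 2*j*v/5 (s(j, v) = 5 - (j*v - 1)/5*2 = 5 - (-1 + j*v)/5*2 = 5 + (1/5 - j*v/5)*2 = 5 + (2/5 - 2*j*v/5) = 27/5 - 2*j*v/5)
sqrt(s(-110, h(13)) + 1/(-26074)) = sqrt((27/5 - 2/5*(-110)*13**2) + 1/(-26074)) = sqrt((27/5 - 2/5*(-110)*169) - 1/26074) = sqrt((27/5 + 7436) - 1/26074) = sqrt(37207/5 - 1/26074) = sqrt(970135313/130370) = 347*sqrt(1050391090)/130370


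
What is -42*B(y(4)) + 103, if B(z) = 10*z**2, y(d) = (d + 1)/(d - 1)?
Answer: -3191/3 ≈ -1063.7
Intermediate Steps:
y(d) = (1 + d)/(-1 + d)
-42*B(y(4)) + 103 = -420*((1 + 4)/(-1 + 4))**2 + 103 = -420*(5/3)**2 + 103 = -420*25/9 + 103 = -42*250/9 + 103 = -3500/3 + 103 = -3191/3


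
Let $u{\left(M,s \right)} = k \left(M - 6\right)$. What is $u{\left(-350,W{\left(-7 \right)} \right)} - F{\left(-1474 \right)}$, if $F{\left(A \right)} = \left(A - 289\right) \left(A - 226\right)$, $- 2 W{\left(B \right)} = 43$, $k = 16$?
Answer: $-3002796$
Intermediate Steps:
$W{\left(B \right)} = - \frac{43}{2}$ ($W{\left(B \right)} = \left(- \frac{1}{2}\right) 43 = - \frac{43}{2}$)
$u{\left(M,s \right)} = -96 + 16 M$ ($u{\left(M,s \right)} = 16 \left(M - 6\right) = 16 \left(-6 + M\right) = -96 + 16 M$)
$F{\left(A \right)} = \left(-289 + A\right) \left(-226 + A\right)$
$u{\left(-350,W{\left(-7 \right)} \right)} - F{\left(-1474 \right)} = \left(-96 + 16 \left(-350\right)\right) - \left(65314 + \left(-1474\right)^{2} - -759110\right) = \left(-96 - 5600\right) - \left(65314 + 2172676 + 759110\right) = -5696 - 2997100 = -3002796$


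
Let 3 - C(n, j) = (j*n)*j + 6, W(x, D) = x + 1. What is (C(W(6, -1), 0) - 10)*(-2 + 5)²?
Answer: -117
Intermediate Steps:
W(x, D) = 1 + x
C(n, j) = -3 - n*j² (C(n, j) = 3 - ((j*n)*j + 6) = 3 - (n*j² + 6) = 3 - (6 + n*j²) = 3 + (-6 - n*j²) = -3 - n*j²)
(C(W(6, -1), 0) - 10)*(-2 + 5)² = ((-3 - 1*(1 + 6)*0²) - 10)*(-2 + 5)² = ((-3 - 1*7*0) - 10)*3² = ((-3 + 0) - 10)*9 = (-3 - 10)*9 = -13*9 = -117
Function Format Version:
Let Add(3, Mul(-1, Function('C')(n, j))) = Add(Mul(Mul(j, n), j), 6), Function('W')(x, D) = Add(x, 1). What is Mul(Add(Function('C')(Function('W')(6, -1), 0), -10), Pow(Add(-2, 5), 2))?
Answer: -117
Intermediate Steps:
Function('W')(x, D) = Add(1, x)
Function('C')(n, j) = Add(-3, Mul(-1, n, Pow(j, 2))) (Function('C')(n, j) = Add(3, Mul(-1, Add(Mul(Mul(j, n), j), 6))) = Add(3, Mul(-1, Add(Mul(n, Pow(j, 2)), 6))) = Add(3, Mul(-1, Add(6, Mul(n, Pow(j, 2))))) = Add(3, Add(-6, Mul(-1, n, Pow(j, 2)))) = Add(-3, Mul(-1, n, Pow(j, 2))))
Mul(Add(Function('C')(Function('W')(6, -1), 0), -10), Pow(Add(-2, 5), 2)) = Mul(Add(Add(-3, Mul(-1, Add(1, 6), Pow(0, 2))), -10), Pow(Add(-2, 5), 2)) = Mul(Add(Add(-3, Mul(-1, 7, 0)), -10), Pow(3, 2)) = Mul(Add(Add(-3, 0), -10), 9) = Mul(Add(-3, -10), 9) = Mul(-13, 9) = -117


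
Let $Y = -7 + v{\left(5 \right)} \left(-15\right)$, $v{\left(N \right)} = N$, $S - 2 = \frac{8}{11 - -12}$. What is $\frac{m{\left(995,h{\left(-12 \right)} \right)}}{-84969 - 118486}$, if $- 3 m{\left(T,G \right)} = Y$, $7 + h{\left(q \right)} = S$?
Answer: $- \frac{82}{610365} \approx -0.00013435$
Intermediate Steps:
$S = \frac{54}{23}$ ($S = 2 + \frac{8}{11 - -12} = 2 + \frac{8}{11 + 12} = 2 + \frac{8}{23} = \frac{54}{23} \approx 2.3478$)
$h{\left(q \right)} = - \frac{107}{23}$ ($h{\left(q \right)} = -7 + \frac{54}{23} = - \frac{107}{23}$)
$Y = -82$ ($Y = -7 + 5 \left(-15\right) = -7 - 75 = -82$)
$m{\left(T,G \right)} = \frac{82}{3}$ ($m{\left(T,G \right)} = \left(- \frac{1}{3}\right) \left(-82\right) = \frac{82}{3}$)
$\frac{m{\left(995,h{\left(-12 \right)} \right)}}{-84969 - 118486} = \frac{82}{3 \left(-84969 - 118486\right)} = \frac{82}{3 \left(-203455\right)} = \frac{82}{3} \left(- \frac{1}{203455}\right) = - \frac{82}{610365}$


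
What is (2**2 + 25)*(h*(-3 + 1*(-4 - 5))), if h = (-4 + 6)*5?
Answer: -3480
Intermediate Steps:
h = 10 (h = 2*5 = 10)
(2**2 + 25)*(h*(-3 + 1*(-4 - 5))) = (2**2 + 25)*(10*(-3 + 1*(-4 - 5))) = (4 + 25)*(10*(-3 + 1*(-9))) = 29*(10*(-3 - 9)) = 29*(10*(-12)) = 29*(-120) = -3480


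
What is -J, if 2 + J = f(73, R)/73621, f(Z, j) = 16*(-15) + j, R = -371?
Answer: 147853/73621 ≈ 2.0083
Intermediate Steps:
f(Z, j) = -240 + j
J = -147853/73621 (J = -2 + (-240 - 371)/73621 = -2 - 611*1/73621 = -2 - 611/73621 = -147853/73621 ≈ -2.0083)
-J = -1*(-147853/73621) = 147853/73621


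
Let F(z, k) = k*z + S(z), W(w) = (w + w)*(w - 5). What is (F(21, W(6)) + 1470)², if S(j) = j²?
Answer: 4678569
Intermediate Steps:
W(w) = 2*w*(-5 + w) (W(w) = (2*w)*(-5 + w) = 2*w*(-5 + w))
F(z, k) = z² + k*z (F(z, k) = k*z + z² = z² + k*z)
(F(21, W(6)) + 1470)² = (21*(2*6*(-5 + 6) + 21) + 1470)² = (21*(2*6*1 + 21) + 1470)² = (21*(12 + 21) + 1470)² = (21*33 + 1470)² = (693 + 1470)² = 2163² = 4678569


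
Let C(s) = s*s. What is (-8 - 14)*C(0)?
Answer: 0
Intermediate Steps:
C(s) = s²
(-8 - 14)*C(0) = (-8 - 14)*0² = -22*0 = 0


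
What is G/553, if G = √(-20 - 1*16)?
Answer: 6*I/553 ≈ 0.01085*I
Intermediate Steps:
G = 6*I (G = √(-20 - 16) = √(-36) = 6*I ≈ 6.0*I)
G/553 = (6*I)/553 = (6*I)*(1/553) = 6*I/553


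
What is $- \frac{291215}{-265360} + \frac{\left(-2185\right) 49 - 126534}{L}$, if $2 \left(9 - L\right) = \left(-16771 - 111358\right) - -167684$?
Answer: $\frac{27097885747}{2098307664} \approx 12.914$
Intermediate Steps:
$L = - \frac{39537}{2}$ ($L = 9 - \frac{\left(-16771 - 111358\right) - -167684}{2} = 9 - \frac{\left(-16771 - 111358\right) + 167684}{2} = 9 - \frac{-128129 + 167684}{2} = 9 - \frac{39555}{2} = - \frac{39537}{2} \approx -19769.0$)
$- \frac{291215}{-265360} + \frac{\left(-2185\right) 49 - 126534}{L} = - \frac{291215}{-265360} + \frac{\left(-2185\right) 49 - 126534}{- \frac{39537}{2}} = \left(-291215\right) \left(- \frac{1}{265360}\right) + \left(-107065 - 126534\right) \left(- \frac{2}{39537}\right) = \frac{58243}{53072} - - \frac{467198}{39537} = \frac{58243}{53072} + \frac{467198}{39537} = \frac{27097885747}{2098307664}$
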